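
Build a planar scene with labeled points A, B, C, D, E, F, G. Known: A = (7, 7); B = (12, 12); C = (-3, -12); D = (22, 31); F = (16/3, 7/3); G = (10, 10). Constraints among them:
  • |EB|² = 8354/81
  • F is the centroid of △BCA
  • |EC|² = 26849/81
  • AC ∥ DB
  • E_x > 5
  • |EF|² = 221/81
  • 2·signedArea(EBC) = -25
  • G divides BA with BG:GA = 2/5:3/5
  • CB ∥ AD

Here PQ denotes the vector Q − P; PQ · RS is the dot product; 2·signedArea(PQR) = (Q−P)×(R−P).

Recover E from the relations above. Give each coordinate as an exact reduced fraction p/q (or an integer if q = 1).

E = (53/9, 35/9)

1. E_x = 53/9  [line 24·x + -15·y + -83 = 0 ∩ |EF|² = 221/81]
2. E_y = 35/9  [line 24·x + -15·y + -83 = 0 ∩ |EF|² = 221/81]
   → E = (53/9, 35/9)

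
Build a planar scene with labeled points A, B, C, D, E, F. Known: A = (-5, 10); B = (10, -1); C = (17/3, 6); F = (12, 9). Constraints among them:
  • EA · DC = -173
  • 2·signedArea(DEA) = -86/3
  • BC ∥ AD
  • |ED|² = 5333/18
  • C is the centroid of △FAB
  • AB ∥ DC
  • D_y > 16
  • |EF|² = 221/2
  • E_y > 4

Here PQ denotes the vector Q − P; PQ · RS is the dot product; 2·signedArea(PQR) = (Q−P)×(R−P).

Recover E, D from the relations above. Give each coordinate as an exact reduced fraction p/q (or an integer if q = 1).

1. D_x = -28/3  [AB ∥ DC ∩ BC ∥ AD]
2. D_y = 17  [AB ∥ DC ∩ BC ∥ AD]
   → D = (-28/3, 17)
3. E_x = 5/2  [EA · DC = -173 ∩ 2·signedArea(DEA) = -86/3]
4. E_y = 9/2  [EA · DC = -173 ∩ 2·signedArea(DEA) = -86/3]
   → E = (5/2, 9/2)

D = (-28/3, 17)
E = (5/2, 9/2)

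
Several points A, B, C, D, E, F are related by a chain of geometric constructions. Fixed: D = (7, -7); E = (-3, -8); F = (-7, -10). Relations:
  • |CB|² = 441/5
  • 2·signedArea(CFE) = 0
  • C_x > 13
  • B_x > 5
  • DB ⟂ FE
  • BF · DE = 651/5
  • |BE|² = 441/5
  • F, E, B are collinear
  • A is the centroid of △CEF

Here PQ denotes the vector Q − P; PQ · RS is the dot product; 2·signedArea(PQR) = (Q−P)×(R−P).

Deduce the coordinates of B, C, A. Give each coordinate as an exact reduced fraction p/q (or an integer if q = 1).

1. B_x = 27/5  [F, E, B are collinear ∩ DB ⟂ FE]
2. B_y = -19/5  [F, E, B are collinear ∩ DB ⟂ FE]
   → B = (27/5, -19/5)
3. C_x = 69/5  [line -2·x + 4·y + 26 = 0 ∩ |CB|² = 441/5]
4. C_y = 2/5  [line -2·x + 4·y + 26 = 0 ∩ |CB|² = 441/5]
   → C = (69/5, 2/5)
5. A_x = 19/15  [A is the centroid of △CEF]
6. A_y = -88/15  [A is the centroid of △CEF]
   → A = (19/15, -88/15)

A = (19/15, -88/15)
B = (27/5, -19/5)
C = (69/5, 2/5)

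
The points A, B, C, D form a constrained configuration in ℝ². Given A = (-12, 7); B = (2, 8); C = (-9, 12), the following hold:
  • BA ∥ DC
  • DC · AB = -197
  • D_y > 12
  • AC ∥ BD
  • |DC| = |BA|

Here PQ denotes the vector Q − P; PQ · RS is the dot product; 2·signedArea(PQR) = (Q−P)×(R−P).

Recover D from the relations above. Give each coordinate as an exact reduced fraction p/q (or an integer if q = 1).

1. D_x = 5  [BA ∥ DC ∩ AC ∥ BD]
2. D_y = 13  [BA ∥ DC ∩ AC ∥ BD]
   → D = (5, 13)

D = (5, 13)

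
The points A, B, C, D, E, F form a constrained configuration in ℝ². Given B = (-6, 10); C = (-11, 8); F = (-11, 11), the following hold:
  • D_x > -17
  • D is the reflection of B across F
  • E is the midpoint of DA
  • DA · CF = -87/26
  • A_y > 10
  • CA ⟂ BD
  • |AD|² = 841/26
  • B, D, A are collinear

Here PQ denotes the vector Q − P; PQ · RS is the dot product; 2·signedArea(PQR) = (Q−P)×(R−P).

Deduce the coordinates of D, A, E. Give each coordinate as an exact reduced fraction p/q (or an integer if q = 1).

A = (-271/26, 283/26)
D = (-16, 12)
E = (-687/52, 595/52)

1. D_x = -16  [D is the reflection of B across F]
2. D_y = 12  [D is the reflection of B across F]
   → D = (-16, 12)
3. A_x = -271/26  [B, D, A are collinear ∩ CA ⟂ BD]
4. A_y = 283/26  [B, D, A are collinear ∩ CA ⟂ BD]
   → A = (-271/26, 283/26)
5. E_x = -687/52  [E is the midpoint of DA]
6. E_y = 595/52  [E is the midpoint of DA]
   → E = (-687/52, 595/52)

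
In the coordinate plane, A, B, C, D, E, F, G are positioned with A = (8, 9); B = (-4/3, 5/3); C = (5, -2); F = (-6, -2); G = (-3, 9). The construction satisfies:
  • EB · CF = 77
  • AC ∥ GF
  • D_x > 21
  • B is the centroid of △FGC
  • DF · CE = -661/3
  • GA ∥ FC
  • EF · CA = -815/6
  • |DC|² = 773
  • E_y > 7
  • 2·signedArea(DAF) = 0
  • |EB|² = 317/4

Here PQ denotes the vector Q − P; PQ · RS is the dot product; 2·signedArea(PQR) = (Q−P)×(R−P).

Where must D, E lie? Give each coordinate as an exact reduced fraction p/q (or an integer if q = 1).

D = (22, 20)
E = (17/3, 43/6)

1. D_x = 22  [line 11·x + -14·y + 38 = 0 ∩ |DC|² = 773]
2. D_y = 20  [line 11·x + -14·y + 38 = 0 ∩ |DC|² = 773]
   → D = (22, 20)
3. E_x = 17/3  [EB · CF = 77 ∩ DF · CE = -661/3]
4. E_y = 43/6  [EB · CF = 77 ∩ DF · CE = -661/3]
   → E = (17/3, 43/6)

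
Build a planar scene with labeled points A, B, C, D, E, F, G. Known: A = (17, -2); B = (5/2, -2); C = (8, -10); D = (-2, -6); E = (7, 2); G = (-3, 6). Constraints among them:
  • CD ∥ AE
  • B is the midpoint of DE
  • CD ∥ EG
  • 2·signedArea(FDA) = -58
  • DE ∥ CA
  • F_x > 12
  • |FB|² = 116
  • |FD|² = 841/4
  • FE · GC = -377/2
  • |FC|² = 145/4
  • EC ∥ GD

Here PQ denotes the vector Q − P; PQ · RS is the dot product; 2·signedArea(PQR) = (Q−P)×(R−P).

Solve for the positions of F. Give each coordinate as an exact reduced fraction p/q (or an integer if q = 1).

F = (25/2, -6)

1. F_x = 25/2  [2·signedArea(FDA) = -58 ∩ FE · GC = -377/2]
2. F_y = -6  [2·signedArea(FDA) = -58 ∩ FE · GC = -377/2]
   → F = (25/2, -6)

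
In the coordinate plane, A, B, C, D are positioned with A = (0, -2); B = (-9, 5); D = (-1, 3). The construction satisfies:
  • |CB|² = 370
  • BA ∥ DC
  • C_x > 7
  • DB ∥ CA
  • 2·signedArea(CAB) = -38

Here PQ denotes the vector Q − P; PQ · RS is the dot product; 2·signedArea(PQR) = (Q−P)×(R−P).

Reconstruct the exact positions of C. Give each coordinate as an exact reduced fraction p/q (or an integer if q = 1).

1. C_x = 8  [DB ∥ CA ∩ BA ∥ DC]
2. C_y = -4  [DB ∥ CA ∩ BA ∥ DC]
   → C = (8, -4)

C = (8, -4)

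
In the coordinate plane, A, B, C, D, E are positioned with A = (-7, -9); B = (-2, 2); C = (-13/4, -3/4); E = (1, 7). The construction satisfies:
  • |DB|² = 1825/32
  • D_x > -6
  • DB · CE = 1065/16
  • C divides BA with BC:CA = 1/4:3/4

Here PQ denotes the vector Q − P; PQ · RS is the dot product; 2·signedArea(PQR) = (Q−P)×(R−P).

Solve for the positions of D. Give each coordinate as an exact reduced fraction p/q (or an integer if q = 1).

D = (-41/8, -39/8)

1. D_x = -41/8  [line -17/4·x + -31/4·y + -953/16 = 0 ∩ |DB|² = 1825/32]
2. D_y = -39/8  [line -17/4·x + -31/4·y + -953/16 = 0 ∩ |DB|² = 1825/32]
   → D = (-41/8, -39/8)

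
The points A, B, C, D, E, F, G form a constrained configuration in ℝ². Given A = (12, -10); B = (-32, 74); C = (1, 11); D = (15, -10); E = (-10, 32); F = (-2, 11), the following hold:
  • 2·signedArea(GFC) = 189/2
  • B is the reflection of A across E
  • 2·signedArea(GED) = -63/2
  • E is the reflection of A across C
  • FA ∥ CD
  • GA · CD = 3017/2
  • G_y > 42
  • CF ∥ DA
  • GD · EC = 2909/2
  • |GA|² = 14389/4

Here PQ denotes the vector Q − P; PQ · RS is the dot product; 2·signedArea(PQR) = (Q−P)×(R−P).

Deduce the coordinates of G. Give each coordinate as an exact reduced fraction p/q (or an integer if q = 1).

1. G_x = -17  [GA · CD = 3017/2 ∩ 2·signedArea(GED) = -63/2]
2. G_y = 85/2  [GA · CD = 3017/2 ∩ 2·signedArea(GED) = -63/2]
   → G = (-17, 85/2)

G = (-17, 85/2)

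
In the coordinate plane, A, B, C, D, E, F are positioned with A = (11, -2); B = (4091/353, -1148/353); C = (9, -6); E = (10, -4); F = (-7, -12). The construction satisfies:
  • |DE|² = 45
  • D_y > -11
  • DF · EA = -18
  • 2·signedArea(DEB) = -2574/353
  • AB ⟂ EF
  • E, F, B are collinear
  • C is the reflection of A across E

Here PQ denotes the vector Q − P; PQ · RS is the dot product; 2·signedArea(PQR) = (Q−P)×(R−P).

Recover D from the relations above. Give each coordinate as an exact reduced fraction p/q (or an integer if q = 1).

D = (7, -10)

1. D_x = 7  [2·signedArea(DEB) = -2574/353 ∩ DF · EA = -18]
2. D_y = -10  [2·signedArea(DEB) = -2574/353 ∩ DF · EA = -18]
   → D = (7, -10)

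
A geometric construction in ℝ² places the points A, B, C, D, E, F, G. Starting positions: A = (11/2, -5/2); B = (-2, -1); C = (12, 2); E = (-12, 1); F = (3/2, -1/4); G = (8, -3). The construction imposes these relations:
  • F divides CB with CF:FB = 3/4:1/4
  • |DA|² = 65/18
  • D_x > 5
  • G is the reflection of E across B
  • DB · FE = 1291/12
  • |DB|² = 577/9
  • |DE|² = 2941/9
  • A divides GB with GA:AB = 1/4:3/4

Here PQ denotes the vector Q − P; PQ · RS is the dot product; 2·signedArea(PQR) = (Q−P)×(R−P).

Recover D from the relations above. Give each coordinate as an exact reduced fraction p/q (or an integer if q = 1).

1. D_x = 6  [line 27/2·x + -5/4·y + -491/6 = 0 ∩ |DE|² = 2941/9]
2. D_y = -2/3  [line 27/2·x + -5/4·y + -491/6 = 0 ∩ |DE|² = 2941/9]
   → D = (6, -2/3)

D = (6, -2/3)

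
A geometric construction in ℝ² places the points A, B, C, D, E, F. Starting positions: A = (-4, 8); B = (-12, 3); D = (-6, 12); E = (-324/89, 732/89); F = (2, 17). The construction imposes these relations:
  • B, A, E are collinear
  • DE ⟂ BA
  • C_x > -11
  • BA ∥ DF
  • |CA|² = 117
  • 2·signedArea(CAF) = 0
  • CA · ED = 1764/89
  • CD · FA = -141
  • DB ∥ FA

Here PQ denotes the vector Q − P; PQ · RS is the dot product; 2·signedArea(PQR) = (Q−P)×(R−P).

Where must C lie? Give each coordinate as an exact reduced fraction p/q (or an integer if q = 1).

1. C_x = -10  [2·signedArea(CAF) = 0 ∩ CA · ED = 1764/89]
2. C_y = -1  [2·signedArea(CAF) = 0 ∩ CA · ED = 1764/89]
   → C = (-10, -1)

C = (-10, -1)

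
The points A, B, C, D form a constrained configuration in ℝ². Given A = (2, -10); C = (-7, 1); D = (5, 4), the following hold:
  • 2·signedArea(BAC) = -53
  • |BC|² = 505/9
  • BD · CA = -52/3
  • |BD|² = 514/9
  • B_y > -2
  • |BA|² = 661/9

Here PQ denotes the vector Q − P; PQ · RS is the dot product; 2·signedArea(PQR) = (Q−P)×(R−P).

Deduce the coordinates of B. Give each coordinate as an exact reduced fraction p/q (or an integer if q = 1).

B = (0, -5/3)

1. B_x = 0  [BD · CA = -52/3 ∩ 2·signedArea(BAC) = -53]
2. B_y = -5/3  [BD · CA = -52/3 ∩ 2·signedArea(BAC) = -53]
   → B = (0, -5/3)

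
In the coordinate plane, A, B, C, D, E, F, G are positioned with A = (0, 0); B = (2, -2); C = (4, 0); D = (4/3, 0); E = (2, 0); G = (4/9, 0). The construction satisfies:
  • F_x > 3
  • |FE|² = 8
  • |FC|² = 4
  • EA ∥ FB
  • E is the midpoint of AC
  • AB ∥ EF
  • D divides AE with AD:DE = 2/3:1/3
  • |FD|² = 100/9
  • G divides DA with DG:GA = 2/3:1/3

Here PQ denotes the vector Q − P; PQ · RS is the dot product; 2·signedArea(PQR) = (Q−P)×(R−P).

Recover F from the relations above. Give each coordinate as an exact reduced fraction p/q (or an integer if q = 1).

1. F_x = 4  [EA ∥ FB ∩ AB ∥ EF]
2. F_y = -2  [EA ∥ FB ∩ AB ∥ EF]
   → F = (4, -2)

F = (4, -2)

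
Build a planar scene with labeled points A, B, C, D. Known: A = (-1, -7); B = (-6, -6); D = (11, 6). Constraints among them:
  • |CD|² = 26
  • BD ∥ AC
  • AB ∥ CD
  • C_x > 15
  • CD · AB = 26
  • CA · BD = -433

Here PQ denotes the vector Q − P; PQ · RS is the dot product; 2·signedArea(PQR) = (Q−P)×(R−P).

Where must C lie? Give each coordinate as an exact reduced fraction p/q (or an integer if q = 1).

1. C_x = 16  [AB ∥ CD ∩ BD ∥ AC]
2. C_y = 5  [AB ∥ CD ∩ BD ∥ AC]
   → C = (16, 5)

C = (16, 5)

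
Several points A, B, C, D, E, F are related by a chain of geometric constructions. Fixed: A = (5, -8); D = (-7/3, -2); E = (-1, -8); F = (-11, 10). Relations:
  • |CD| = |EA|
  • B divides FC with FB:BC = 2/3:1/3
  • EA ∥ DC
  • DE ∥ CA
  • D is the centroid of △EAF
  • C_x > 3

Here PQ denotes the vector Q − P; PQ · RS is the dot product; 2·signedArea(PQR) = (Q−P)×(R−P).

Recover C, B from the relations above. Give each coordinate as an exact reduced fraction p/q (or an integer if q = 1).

B = (-11/9, 2)
C = (11/3, -2)

1. C_x = 11/3  [DE ∥ CA ∩ EA ∥ DC]
2. C_y = -2  [DE ∥ CA ∩ EA ∥ DC]
   → C = (11/3, -2)
3. B_x = -11/9  [B divides FC with FB:BC = 2/3:1/3]
4. B_y = 2  [B divides FC with FB:BC = 2/3:1/3]
   → B = (-11/9, 2)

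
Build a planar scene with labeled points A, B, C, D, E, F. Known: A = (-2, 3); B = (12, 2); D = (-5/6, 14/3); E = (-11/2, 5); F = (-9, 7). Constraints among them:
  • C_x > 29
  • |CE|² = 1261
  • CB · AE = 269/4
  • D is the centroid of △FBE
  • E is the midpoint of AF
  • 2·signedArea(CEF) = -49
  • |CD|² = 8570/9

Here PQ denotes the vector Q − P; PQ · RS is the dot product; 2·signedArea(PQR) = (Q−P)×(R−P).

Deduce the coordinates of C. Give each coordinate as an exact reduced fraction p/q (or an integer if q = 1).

1. C_x = 59/2  [2·signedArea(CEF) = -49 ∩ CB · AE = 269/4]
2. C_y = -1  [2·signedArea(CEF) = -49 ∩ CB · AE = 269/4]
   → C = (59/2, -1)

C = (59/2, -1)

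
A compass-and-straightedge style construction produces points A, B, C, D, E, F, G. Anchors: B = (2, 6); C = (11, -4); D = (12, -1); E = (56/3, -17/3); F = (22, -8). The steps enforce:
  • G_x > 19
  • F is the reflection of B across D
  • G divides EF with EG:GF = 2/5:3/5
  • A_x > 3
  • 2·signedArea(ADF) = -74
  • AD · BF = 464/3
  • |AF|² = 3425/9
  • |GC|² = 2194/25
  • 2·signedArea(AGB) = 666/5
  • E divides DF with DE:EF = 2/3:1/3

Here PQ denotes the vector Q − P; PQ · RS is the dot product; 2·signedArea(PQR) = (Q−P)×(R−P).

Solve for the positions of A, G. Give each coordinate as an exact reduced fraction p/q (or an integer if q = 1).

1. A_x = 10/3  [AD · BF = 464/3 ∩ 2·signedArea(ADF) = -74]
2. A_y = -7/3  [AD · BF = 464/3 ∩ 2·signedArea(ADF) = -74]
   → A = (10/3, -7/3)
3. G_x = 20  [2·signedArea(AGB) = 666/5 ∩ G divides EF with EG:GF = 2/5:3/5]
4. G_y = -33/5  [2·signedArea(AGB) = 666/5 ∩ G divides EF with EG:GF = 2/5:3/5]
   → G = (20, -33/5)

A = (10/3, -7/3)
G = (20, -33/5)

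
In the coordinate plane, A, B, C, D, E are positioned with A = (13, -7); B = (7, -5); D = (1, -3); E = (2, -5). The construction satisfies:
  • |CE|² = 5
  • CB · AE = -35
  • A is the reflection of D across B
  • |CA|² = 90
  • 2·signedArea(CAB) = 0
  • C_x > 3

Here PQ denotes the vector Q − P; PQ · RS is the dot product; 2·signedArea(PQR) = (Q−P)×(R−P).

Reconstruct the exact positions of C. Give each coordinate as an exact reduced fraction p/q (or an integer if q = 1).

C = (4, -4)

1. C_x = 4  [2·signedArea(CAB) = 0 ∩ CB · AE = -35]
2. C_y = -4  [2·signedArea(CAB) = 0 ∩ CB · AE = -35]
   → C = (4, -4)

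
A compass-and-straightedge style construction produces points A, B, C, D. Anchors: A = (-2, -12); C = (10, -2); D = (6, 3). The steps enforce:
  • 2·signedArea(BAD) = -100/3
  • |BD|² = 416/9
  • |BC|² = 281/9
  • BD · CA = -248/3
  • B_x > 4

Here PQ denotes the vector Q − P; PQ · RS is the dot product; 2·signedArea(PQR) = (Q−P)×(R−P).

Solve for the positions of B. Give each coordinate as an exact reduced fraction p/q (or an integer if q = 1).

B = (14/3, -11/3)

1. B_x = 14/3  [BD · CA = -248/3 ∩ 2·signedArea(BAD) = -100/3]
2. B_y = -11/3  [BD · CA = -248/3 ∩ 2·signedArea(BAD) = -100/3]
   → B = (14/3, -11/3)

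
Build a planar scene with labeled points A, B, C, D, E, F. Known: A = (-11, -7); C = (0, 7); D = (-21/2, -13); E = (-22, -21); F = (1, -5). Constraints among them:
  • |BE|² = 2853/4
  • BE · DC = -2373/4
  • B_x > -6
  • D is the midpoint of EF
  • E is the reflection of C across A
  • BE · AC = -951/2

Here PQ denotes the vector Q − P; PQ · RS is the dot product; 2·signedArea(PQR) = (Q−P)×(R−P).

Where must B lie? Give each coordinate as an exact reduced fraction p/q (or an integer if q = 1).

B = (-11/2, 0)

1. B_x = -11/2  [BE · AC = -951/2 ∩ BE · DC = -2373/4]
2. B_y = 0  [BE · AC = -951/2 ∩ BE · DC = -2373/4]
   → B = (-11/2, 0)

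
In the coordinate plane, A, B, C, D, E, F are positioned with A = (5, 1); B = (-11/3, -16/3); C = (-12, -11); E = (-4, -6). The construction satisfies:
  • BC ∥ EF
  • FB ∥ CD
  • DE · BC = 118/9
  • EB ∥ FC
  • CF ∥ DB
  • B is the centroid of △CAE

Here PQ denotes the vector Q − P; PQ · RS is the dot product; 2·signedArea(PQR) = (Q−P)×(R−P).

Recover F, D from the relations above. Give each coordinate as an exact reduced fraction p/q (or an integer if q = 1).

D = (-10/3, -14/3)
F = (-37/3, -35/3)

1. F_x = -37/3  [EB ∥ FC ∩ BC ∥ EF]
2. F_y = -35/3  [EB ∥ FC ∩ BC ∥ EF]
   → F = (-37/3, -35/3)
3. D_x = -10/3  [CF ∥ DB ∩ FB ∥ CD]
4. D_y = -14/3  [CF ∥ DB ∩ FB ∥ CD]
   → D = (-10/3, -14/3)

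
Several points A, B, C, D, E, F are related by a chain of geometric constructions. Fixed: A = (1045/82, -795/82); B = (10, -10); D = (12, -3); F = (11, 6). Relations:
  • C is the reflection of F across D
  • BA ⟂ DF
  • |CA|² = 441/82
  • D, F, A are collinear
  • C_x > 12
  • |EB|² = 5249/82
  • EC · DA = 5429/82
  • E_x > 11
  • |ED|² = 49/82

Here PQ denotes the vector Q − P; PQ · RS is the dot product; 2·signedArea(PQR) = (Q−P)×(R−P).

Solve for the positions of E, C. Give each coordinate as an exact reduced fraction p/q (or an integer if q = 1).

C = (13, -12)
E = (977/82, -183/82)

1. C_x = 13  [C is the reflection of F across D]
2. C_y = -12  [C is the reflection of F across D]
   → C = (13, -12)
3. E_x = 977/82  [line -61/82·x + 549/82·y + 976/41 = 0 ∩ |ED|² = 49/82]
4. E_y = -183/82  [line -61/82·x + 549/82·y + 976/41 = 0 ∩ |ED|² = 49/82]
   → E = (977/82, -183/82)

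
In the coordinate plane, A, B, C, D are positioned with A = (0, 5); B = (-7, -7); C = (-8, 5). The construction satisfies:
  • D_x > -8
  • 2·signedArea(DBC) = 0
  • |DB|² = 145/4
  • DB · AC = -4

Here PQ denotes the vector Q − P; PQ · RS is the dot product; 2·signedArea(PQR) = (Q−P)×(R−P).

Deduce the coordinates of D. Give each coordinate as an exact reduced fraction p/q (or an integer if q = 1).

1. D_x = -15/2  [2·signedArea(DBC) = 0 ∩ DB · AC = -4]
2. D_y = -1  [2·signedArea(DBC) = 0 ∩ DB · AC = -4]
   → D = (-15/2, -1)

D = (-15/2, -1)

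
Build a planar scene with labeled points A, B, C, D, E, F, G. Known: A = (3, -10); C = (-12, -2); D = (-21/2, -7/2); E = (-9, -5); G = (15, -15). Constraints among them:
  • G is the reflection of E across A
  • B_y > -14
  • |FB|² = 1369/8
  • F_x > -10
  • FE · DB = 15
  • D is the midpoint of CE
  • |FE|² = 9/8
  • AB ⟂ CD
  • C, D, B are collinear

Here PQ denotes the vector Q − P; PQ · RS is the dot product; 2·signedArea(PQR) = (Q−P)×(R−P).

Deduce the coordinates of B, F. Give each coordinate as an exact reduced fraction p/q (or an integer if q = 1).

B = (-1/2, -27/2)
F = (-39/4, -17/4)

1. B_x = -1/2  [C, D, B are collinear ∩ AB ⟂ CD]
2. B_y = -27/2  [C, D, B are collinear ∩ AB ⟂ CD]
   → B = (-1/2, -27/2)
3. F_x = -39/4  [line -10·x + 10·y + -55 = 0 ∩ |FB|² = 1369/8]
4. F_y = -17/4  [line -10·x + 10·y + -55 = 0 ∩ |FB|² = 1369/8]
   → F = (-39/4, -17/4)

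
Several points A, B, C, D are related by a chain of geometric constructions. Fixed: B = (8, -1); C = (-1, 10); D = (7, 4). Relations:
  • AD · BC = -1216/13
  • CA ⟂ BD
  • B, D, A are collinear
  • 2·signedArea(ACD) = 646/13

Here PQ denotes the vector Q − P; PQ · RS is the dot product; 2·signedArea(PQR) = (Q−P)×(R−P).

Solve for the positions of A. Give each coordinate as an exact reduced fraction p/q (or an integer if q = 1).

1. A_x = 72/13  [B, D, A are collinear ∩ CA ⟂ BD]
2. A_y = 147/13  [B, D, A are collinear ∩ CA ⟂ BD]
   → A = (72/13, 147/13)

A = (72/13, 147/13)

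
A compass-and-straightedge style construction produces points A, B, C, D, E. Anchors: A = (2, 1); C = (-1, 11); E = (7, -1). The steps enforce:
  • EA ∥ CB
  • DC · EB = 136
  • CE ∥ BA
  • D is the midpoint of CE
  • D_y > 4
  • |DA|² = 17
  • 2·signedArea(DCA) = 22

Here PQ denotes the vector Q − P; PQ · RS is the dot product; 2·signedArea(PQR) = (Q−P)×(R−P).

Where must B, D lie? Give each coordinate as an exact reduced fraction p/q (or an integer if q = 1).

B = (-6, 13)
D = (3, 5)

1. B_x = -6  [CE ∥ BA ∩ EA ∥ CB]
2. B_y = 13  [CE ∥ BA ∩ EA ∥ CB]
   → B = (-6, 13)
3. D_x = 3  [D is the midpoint of CE]
4. D_y = 5  [D is the midpoint of CE]
   → D = (3, 5)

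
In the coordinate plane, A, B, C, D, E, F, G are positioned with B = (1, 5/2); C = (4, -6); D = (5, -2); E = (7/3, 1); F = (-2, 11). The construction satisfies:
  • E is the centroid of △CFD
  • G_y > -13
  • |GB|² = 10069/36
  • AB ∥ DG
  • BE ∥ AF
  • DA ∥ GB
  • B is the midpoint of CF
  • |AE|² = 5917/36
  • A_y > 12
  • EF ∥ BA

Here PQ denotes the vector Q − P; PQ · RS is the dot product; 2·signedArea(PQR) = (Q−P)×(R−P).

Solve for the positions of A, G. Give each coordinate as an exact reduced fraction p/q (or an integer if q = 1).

1. A_x = -10/3  [BE ∥ AF ∩ EF ∥ BA]
2. A_y = 25/2  [BE ∥ AF ∩ EF ∥ BA]
   → A = (-10/3, 25/2)
3. G_x = 28/3  [DA ∥ GB ∩ AB ∥ DG]
4. G_y = -12  [DA ∥ GB ∩ AB ∥ DG]
   → G = (28/3, -12)

A = (-10/3, 25/2)
G = (28/3, -12)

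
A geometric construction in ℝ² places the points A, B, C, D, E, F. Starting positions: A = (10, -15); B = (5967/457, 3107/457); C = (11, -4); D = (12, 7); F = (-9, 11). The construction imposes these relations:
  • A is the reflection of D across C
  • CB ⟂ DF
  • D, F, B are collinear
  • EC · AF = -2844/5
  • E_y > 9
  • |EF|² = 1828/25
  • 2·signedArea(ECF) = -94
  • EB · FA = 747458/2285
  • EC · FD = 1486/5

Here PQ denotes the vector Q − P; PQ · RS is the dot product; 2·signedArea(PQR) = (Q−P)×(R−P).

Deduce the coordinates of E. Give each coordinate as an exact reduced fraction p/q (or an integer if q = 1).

1. E_x = -3/5  [EC · AF = -2844/5 ∩ 2·signedArea(ECF) = -94]
2. E_y = 47/5  [EC · AF = -2844/5 ∩ 2·signedArea(ECF) = -94]
   → E = (-3/5, 47/5)

E = (-3/5, 47/5)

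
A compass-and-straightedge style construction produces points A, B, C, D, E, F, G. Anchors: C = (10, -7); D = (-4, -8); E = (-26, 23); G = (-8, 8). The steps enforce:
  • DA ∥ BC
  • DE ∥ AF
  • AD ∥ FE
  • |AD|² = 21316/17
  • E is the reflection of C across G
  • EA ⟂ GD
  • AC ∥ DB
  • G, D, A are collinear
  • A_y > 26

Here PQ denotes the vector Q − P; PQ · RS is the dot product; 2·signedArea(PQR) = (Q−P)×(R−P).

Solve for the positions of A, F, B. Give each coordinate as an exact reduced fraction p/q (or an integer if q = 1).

A = (-214/17, 448/17)
B = (316/17, -703/17)
F = (-588/17, 975/17)

1. A_x = -214/17  [G, D, A are collinear ∩ EA ⟂ GD]
2. A_y = 448/17  [G, D, A are collinear ∩ EA ⟂ GD]
   → A = (-214/17, 448/17)
3. F_x = -588/17  [AD ∥ FE ∩ DE ∥ AF]
4. F_y = 975/17  [AD ∥ FE ∩ DE ∥ AF]
   → F = (-588/17, 975/17)
5. B_x = 316/17  [DA ∥ BC ∩ AC ∥ DB]
6. B_y = -703/17  [DA ∥ BC ∩ AC ∥ DB]
   → B = (316/17, -703/17)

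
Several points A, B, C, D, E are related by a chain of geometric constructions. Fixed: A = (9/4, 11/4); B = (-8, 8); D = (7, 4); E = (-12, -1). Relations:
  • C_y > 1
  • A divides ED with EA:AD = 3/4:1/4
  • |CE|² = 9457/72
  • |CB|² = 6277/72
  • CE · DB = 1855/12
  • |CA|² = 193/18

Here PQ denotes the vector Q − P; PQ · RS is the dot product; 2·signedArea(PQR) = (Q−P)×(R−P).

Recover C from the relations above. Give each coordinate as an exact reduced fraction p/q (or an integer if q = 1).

1. C_x = -11/12  [line 15·x + -4·y + 257/12 = 0 ∩ |CE|² = 9457/72]
2. C_y = 23/12  [line 15·x + -4·y + 257/12 = 0 ∩ |CE|² = 9457/72]
   → C = (-11/12, 23/12)

C = (-11/12, 23/12)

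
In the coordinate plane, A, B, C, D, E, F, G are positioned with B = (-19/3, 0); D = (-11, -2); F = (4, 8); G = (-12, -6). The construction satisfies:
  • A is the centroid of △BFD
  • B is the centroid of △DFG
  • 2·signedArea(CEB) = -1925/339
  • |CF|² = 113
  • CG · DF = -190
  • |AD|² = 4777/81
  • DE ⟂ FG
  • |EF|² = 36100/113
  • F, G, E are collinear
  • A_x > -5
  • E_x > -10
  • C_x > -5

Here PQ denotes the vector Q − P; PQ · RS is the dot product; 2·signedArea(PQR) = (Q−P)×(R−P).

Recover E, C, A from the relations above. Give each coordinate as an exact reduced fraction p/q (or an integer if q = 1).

1. E_x = -1068/113  [F, G, E are collinear ∩ DE ⟂ FG]
2. E_y = -426/113  [F, G, E are collinear ∩ DE ⟂ FG]
   → E = (-1068/113, -426/113)
3. C_x = -4  [2·signedArea(CEB) = -1925/339 ∩ CG · DF = -190]
4. C_y = 1  [2·signedArea(CEB) = -1925/339 ∩ CG · DF = -190]
   → C = (-4, 1)
5. A_x = -40/9  [A is the centroid of △BFD]
6. A_y = 2  [A is the centroid of △BFD]
   → A = (-40/9, 2)

A = (-40/9, 2)
C = (-4, 1)
E = (-1068/113, -426/113)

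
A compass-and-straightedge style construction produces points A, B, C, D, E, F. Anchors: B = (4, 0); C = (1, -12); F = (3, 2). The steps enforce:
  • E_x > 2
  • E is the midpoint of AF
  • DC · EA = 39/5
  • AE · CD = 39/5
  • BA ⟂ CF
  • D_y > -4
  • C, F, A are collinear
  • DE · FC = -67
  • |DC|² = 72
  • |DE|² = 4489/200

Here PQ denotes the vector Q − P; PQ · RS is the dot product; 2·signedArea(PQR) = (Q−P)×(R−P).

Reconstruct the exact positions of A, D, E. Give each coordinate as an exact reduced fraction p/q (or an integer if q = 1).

A = (137/50, 9/50)
D = (11/5, -18/5)
E = (287/100, 109/100)

1. A_x = 137/50  [C, F, A are collinear ∩ BA ⟂ CF]
2. A_y = 9/50  [C, F, A are collinear ∩ BA ⟂ CF]
   → A = (137/50, 9/50)
3. E_x = 287/100  [E is the midpoint of AF]
4. E_y = 109/100  [E is the midpoint of AF]
   → E = (287/100, 109/100)
5. D_x = 11/5  [line 2·x + 14·y + 46 = 0 ∩ |DE|² = 4489/200]
6. D_y = -18/5  [line 2·x + 14·y + 46 = 0 ∩ |DE|² = 4489/200]
   → D = (11/5, -18/5)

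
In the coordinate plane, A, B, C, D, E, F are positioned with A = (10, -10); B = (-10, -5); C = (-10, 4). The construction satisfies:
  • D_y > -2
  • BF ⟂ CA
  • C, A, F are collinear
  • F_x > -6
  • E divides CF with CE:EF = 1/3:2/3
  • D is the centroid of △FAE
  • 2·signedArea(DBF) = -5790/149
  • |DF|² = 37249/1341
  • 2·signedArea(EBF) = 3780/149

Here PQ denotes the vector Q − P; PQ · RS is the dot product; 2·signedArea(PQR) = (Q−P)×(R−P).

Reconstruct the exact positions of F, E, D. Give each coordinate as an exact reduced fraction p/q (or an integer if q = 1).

D = (-650/447, -886/447)
E = (-1280/149, 449/149)
F = (-860/149, 155/149)

1. F_x = -860/149  [C, A, F are collinear ∩ BF ⟂ CA]
2. F_y = 155/149  [C, A, F are collinear ∩ BF ⟂ CA]
   → F = (-860/149, 155/149)
3. E_x = -1280/149  [E divides CF with CE:EF = 1/3:2/3]
4. E_y = 449/149  [E divides CF with CE:EF = 1/3:2/3]
   → E = (-1280/149, 449/149)
5. D_x = -650/447  [D is the centroid of △FAE]
6. D_y = -886/447  [D is the centroid of △FAE]
   → D = (-650/447, -886/447)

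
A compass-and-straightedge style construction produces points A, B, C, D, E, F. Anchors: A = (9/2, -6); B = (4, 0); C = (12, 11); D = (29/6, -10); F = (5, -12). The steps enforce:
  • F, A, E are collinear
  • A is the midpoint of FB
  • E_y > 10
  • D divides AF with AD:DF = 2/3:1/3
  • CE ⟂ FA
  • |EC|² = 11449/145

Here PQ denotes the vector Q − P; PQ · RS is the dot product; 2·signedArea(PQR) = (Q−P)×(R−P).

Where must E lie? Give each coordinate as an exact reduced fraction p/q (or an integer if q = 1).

E = (456/145, 1488/145)

1. E_x = 456/145  [F, A, E are collinear ∩ CE ⟂ FA]
2. E_y = 1488/145  [F, A, E are collinear ∩ CE ⟂ FA]
   → E = (456/145, 1488/145)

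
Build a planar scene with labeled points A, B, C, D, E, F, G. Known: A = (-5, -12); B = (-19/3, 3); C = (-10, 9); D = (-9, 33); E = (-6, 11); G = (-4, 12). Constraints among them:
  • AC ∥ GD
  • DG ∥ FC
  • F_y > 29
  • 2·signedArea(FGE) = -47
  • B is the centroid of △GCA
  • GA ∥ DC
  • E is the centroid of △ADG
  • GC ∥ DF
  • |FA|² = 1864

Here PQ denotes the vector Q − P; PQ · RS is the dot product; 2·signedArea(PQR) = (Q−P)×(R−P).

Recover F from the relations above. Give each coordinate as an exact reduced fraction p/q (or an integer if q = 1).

1. F_x = -15  [DG ∥ FC ∩ GC ∥ DF]
2. F_y = 30  [DG ∥ FC ∩ GC ∥ DF]
   → F = (-15, 30)

F = (-15, 30)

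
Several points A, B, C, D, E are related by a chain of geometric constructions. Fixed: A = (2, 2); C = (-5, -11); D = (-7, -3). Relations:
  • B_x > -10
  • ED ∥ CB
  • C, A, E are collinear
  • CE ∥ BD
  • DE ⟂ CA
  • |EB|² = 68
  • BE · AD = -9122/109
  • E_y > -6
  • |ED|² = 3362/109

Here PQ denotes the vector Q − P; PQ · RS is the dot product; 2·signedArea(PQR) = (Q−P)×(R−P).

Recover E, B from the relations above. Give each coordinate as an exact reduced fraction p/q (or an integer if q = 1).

B = (-1078/109, -912/109)
E = (-230/109, -614/109)

1. E_x = -230/109  [C, A, E are collinear ∩ DE ⟂ CA]
2. E_y = -614/109  [C, A, E are collinear ∩ DE ⟂ CA]
   → E = (-230/109, -614/109)
3. B_x = -1078/109  [CE ∥ BD ∩ ED ∥ CB]
4. B_y = -912/109  [CE ∥ BD ∩ ED ∥ CB]
   → B = (-1078/109, -912/109)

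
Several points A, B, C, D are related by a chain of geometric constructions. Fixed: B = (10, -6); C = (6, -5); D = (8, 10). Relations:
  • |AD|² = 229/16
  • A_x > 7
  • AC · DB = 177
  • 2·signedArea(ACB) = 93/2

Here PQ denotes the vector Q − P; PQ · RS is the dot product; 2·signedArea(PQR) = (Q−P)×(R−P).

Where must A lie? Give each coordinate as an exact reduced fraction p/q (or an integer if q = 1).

A = (15/2, 25/4)

1. A_x = 15/2  [2·signedArea(ACB) = 93/2 ∩ AC · DB = 177]
2. A_y = 25/4  [2·signedArea(ACB) = 93/2 ∩ AC · DB = 177]
   → A = (15/2, 25/4)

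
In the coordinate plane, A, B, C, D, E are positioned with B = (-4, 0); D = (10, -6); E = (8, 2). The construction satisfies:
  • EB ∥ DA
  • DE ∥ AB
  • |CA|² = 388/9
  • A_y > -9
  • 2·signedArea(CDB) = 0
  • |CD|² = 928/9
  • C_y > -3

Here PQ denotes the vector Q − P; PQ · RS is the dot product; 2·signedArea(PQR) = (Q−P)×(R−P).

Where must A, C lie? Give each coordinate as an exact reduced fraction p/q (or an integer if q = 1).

A = (-2, -8)
C = (2/3, -2)

1. A_x = -2  [DE ∥ AB ∩ EB ∥ DA]
2. A_y = -8  [DE ∥ AB ∩ EB ∥ DA]
   → A = (-2, -8)
3. C_x = 2/3  [line -6·x + -14·y + -24 = 0 ∩ |CD|² = 928/9]
4. C_y = -2  [line -6·x + -14·y + -24 = 0 ∩ |CD|² = 928/9]
   → C = (2/3, -2)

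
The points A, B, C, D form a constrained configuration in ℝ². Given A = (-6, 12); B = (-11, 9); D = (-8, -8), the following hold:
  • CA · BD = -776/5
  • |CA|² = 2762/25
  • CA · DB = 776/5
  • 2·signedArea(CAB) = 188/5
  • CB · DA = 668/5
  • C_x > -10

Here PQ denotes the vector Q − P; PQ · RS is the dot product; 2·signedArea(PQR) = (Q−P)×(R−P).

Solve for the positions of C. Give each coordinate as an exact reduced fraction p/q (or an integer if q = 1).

1. C_x = -49/5  [CA · DB = 776/5 ∩ 2·signedArea(CAB) = 188/5]
2. C_y = 11/5  [CA · DB = 776/5 ∩ 2·signedArea(CAB) = 188/5]
   → C = (-49/5, 11/5)

C = (-49/5, 11/5)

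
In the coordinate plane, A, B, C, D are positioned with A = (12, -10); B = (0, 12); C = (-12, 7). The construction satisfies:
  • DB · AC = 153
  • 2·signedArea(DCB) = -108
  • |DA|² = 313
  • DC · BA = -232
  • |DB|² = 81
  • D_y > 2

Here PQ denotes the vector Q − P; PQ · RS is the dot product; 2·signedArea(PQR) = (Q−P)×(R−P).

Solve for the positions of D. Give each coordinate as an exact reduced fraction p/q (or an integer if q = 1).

1. D_x = 0  [DB · AC = 153 ∩ DC · BA = -232]
2. D_y = 3  [DB · AC = 153 ∩ DC · BA = -232]
   → D = (0, 3)

D = (0, 3)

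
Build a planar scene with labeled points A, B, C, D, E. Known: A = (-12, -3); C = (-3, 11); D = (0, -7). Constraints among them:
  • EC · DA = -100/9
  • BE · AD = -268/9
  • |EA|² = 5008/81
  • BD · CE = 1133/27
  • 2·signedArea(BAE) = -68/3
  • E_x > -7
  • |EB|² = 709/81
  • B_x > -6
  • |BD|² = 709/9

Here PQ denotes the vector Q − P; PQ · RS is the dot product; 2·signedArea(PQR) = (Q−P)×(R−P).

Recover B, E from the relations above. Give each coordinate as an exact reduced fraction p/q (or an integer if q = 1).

1. E_x = -20/3  [line 12·x + -4·y + 820/9 = 0 ∩ |EA|² = 5008/81]
2. E_y = 25/9  [line 12·x + -4·y + 820/9 = 0 ∩ |EA|² = 5008/81]
   → E = (-20/3, 25/9)
3. B_x = -5  [BD · CE = 1133/27 ∩ BE · AD = -268/9]
4. B_y = 1/3  [BD · CE = 1133/27 ∩ BE · AD = -268/9]
   → B = (-5, 1/3)

B = (-5, 1/3)
E = (-20/3, 25/9)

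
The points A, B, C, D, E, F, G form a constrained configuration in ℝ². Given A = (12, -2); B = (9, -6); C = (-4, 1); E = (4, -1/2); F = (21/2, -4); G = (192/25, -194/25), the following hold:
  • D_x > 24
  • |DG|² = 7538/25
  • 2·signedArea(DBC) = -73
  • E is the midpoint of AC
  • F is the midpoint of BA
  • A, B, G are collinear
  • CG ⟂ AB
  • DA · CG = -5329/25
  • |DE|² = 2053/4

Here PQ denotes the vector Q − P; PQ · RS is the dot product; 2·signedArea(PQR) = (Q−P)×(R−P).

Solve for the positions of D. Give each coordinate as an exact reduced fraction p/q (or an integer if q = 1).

1. D_x = 25  [DA · CG = -5329/25 ∩ 2·signedArea(DBC) = -73]
2. D_y = -9  [DA · CG = -5329/25 ∩ 2·signedArea(DBC) = -73]
   → D = (25, -9)

D = (25, -9)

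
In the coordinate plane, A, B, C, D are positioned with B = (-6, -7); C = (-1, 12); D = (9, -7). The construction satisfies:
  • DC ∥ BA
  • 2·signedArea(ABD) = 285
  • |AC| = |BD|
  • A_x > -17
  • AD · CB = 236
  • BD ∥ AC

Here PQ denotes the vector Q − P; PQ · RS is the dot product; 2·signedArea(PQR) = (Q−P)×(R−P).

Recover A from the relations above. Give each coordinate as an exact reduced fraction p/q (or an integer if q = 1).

A = (-16, 12)

1. A_x = -16  [BD ∥ AC ∩ DC ∥ BA]
2. A_y = 12  [BD ∥ AC ∩ DC ∥ BA]
   → A = (-16, 12)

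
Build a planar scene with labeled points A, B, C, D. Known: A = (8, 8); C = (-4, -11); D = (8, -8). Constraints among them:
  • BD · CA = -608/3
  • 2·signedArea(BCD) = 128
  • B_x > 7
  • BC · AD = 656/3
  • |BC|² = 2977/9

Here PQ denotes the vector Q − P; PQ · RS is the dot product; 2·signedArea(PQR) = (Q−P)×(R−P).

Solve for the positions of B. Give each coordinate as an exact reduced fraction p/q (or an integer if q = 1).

B = (8, 8/3)

1. B_x = 8  [2·signedArea(BCD) = 128 ∩ BD · CA = -608/3]
2. B_y = 8/3  [2·signedArea(BCD) = 128 ∩ BD · CA = -608/3]
   → B = (8, 8/3)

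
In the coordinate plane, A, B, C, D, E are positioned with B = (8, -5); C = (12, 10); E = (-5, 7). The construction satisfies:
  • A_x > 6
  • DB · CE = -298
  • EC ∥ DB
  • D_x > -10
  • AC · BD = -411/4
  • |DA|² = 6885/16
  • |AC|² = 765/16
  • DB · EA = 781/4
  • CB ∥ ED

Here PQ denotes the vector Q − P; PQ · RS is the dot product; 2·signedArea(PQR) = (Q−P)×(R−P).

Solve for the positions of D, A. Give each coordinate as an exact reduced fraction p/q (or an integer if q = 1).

A = (27/4, 11/2)
D = (-9, -8)

1. D_x = -9  [EC ∥ DB ∩ CB ∥ ED]
2. D_y = -8  [EC ∥ DB ∩ CB ∥ ED]
   → D = (-9, -8)
3. A_x = 27/4  [line 17·x + 3·y + -525/4 = 0 ∩ |AC|² = 765/16]
4. A_y = 11/2  [line 17·x + 3·y + -525/4 = 0 ∩ |AC|² = 765/16]
   → A = (27/4, 11/2)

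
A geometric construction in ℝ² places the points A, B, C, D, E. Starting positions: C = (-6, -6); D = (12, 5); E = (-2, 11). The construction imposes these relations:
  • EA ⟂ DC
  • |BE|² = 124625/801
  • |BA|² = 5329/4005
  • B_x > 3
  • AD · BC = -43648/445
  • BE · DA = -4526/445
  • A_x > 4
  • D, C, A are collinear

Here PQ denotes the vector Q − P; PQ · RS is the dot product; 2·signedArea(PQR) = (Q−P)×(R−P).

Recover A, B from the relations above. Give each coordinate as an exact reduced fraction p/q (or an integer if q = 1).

1. A_x = 1992/445  [D, C, A are collinear ∩ EA ⟂ DC]
2. A_y = 179/445  [D, C, A are collinear ∩ EA ⟂ DC]
   → A = (1992/445, 179/445)
3. B_x = 1554/445  [line 3348/445·x + 2046/445·y + -11284/445 = 0 ∩ |BA|² = 5329/4005]
4. B_y = -266/1335  [line 3348/445·x + 2046/445·y + -11284/445 = 0 ∩ |BA|² = 5329/4005]
   → B = (1554/445, -266/1335)

A = (1992/445, 179/445)
B = (1554/445, -266/1335)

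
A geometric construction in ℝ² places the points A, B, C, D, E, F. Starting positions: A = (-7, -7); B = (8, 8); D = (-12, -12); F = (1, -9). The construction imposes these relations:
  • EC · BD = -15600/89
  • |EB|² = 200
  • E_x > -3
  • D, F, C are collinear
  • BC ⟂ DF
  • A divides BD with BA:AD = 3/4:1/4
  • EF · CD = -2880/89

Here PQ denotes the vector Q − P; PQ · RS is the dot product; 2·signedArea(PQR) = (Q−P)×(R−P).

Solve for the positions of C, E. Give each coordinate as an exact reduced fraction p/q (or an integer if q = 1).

1. C_x = 1012/89  [D, F, C are collinear ∩ BC ⟂ DF]
2. C_y = -588/89  [D, F, C are collinear ∩ BC ⟂ DF]
   → C = (1012/89, -588/89)
3. E_x = -2  [EC · BD = -15600/89 ∩ EF · CD = -2880/89]
4. E_y = -2  [EC · BD = -15600/89 ∩ EF · CD = -2880/89]
   → E = (-2, -2)

C = (1012/89, -588/89)
E = (-2, -2)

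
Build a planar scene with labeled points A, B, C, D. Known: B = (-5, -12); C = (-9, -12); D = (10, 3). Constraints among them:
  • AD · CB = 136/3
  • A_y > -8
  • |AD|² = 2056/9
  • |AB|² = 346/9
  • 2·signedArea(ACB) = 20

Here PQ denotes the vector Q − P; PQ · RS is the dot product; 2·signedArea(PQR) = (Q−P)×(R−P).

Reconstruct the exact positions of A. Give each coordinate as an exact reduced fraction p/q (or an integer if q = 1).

A = (-4/3, -7)

1. A_x = -4/3  [2·signedArea(ACB) = 20 ∩ AD · CB = 136/3]
2. A_y = -7  [2·signedArea(ACB) = 20 ∩ AD · CB = 136/3]
   → A = (-4/3, -7)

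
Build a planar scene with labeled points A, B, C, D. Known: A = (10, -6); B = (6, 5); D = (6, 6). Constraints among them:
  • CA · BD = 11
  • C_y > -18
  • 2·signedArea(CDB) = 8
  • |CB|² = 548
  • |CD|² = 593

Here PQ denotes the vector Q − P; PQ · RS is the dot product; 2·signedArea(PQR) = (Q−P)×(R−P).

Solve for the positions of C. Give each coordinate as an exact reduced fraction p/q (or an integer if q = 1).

C = (14, -17)

1. C_x = 14  [2·signedArea(CDB) = 8 ∩ CA · BD = 11]
2. C_y = -17  [2·signedArea(CDB) = 8 ∩ CA · BD = 11]
   → C = (14, -17)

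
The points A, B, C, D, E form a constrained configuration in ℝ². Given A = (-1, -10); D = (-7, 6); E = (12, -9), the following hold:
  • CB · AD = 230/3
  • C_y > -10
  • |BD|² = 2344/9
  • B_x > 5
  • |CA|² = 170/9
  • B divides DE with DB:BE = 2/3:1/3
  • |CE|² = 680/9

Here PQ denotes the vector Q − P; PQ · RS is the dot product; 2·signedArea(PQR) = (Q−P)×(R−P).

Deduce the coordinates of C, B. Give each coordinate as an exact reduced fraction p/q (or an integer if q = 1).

B = (17/3, -4)
C = (10/3, -29/3)

1. B_x = 17/3  [B divides DE with DB:BE = 2/3:1/3]
2. B_y = -4  [B divides DE with DB:BE = 2/3:1/3]
   → B = (17/3, -4)
3. C_x = 10/3  [line 6·x + -16·y + -524/3 = 0 ∩ |CA|² = 170/9]
4. C_y = -29/3  [line 6·x + -16·y + -524/3 = 0 ∩ |CA|² = 170/9]
   → C = (10/3, -29/3)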